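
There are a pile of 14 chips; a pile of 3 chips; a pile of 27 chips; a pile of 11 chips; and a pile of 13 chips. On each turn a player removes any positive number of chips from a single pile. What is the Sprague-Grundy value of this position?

16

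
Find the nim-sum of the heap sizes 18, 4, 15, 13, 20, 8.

8

Nim-sum: 18 XOR 4 XOR 15 XOR 13 XOR 20 XOR 8 = 8.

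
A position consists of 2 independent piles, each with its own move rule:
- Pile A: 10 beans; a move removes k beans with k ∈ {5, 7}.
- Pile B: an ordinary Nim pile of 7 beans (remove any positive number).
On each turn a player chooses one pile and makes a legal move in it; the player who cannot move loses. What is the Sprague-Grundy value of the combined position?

5

Build the Grundy sequence for pile A with g(k) = mex{g(k−s) : s ∈ {5, 7}, s ≤ k}:
g(0) = mex{} = 0
g(1) = mex{} = 0
g(2) = mex{} = 0
g(3) = mex{} = 0
g(4) = mex{} = 0
g(5) = mex{0} = 1
g(6) = mex{0} = 1
g(7) = mex{0} = 1
g(8) = mex{0} = 1
g(9) = mex{0} = 1
g(10) = mex{0,1} = 2
So g(10) = 2.
Pile B is a plain Nim pile of size 7, so its Grundy value is 7.
The value of a disjunctive sum is the nim-sum of the parts.
Combined value = 2 XOR 7 = 5.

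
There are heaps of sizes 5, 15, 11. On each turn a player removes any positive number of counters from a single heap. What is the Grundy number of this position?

Compute the nim-sum pairwise:
5 ⊕ 15 = 10
10 ⊕ 11 = 1

1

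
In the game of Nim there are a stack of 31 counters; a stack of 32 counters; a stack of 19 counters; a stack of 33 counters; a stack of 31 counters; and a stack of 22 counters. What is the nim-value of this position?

4

Nim-sum: 31 ⊕ 32 ⊕ 19 ⊕ 33 ⊕ 31 ⊕ 22 = 4.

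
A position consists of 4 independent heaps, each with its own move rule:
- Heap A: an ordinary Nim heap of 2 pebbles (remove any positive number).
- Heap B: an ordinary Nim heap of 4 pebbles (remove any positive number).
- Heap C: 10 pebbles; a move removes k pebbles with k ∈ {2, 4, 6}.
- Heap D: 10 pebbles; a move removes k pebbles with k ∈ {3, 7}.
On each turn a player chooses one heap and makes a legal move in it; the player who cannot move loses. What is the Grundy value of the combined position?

Heap A is a plain Nim heap of size 2, so its Grundy value is 2.
Heap B is a plain Nim heap of size 4, so its Grundy value is 4.
Grundy values for heap C (subtraction set {2, 4, 6}):
k:     0  1  2  3  4  5  6  7  8  9 10
g(k):  0  0  1  1  2  2  3  3  0  0  1
So g(10) = 1.
For heap D, compute g(0), g(1), … with moves {3, 7}:
g(0) = mex{} = 0
g(1) = mex{} = 0
g(2) = mex{} = 0
g(3) = mex{0} = 1
g(4) = mex{0} = 1
g(5) = mex{0} = 1
g(6) = mex{1} = 0
g(7) = mex{0,1} = 2
g(8) = mex{0,1} = 2
g(9) = mex{0} = 1
g(10) = mex{1,2} = 0
So g(10) = 0.
The value of a disjunctive sum is the nim-sum of the parts.
Combined value = 2 XOR 4 XOR 1 XOR 0 = 7.

7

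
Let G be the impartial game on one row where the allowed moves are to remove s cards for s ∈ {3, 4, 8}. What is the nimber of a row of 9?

3

Build the Grundy sequence with g(k) = mex{g(k−s) : s ∈ {3, 4, 8}, s ≤ k}:
k:     0  1  2  3  4  5  6  7  8  9
g(k):  0  0  0  1  1  1  2  0  2  3
So g(9) = 3.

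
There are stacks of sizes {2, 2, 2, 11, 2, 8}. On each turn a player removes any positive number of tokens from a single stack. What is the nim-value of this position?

3

Bitwise XOR of the heap sizes:
  0010  (2)
  0010  (2)
  0010  (2)
  1011  (11)
  0010  (2)
  1000  (8)
  ----
  0011  (3)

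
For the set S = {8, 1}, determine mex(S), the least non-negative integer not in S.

0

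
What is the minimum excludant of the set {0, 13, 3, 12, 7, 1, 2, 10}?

4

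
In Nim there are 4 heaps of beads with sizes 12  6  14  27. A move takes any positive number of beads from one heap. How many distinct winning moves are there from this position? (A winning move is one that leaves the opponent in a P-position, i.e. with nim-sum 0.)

1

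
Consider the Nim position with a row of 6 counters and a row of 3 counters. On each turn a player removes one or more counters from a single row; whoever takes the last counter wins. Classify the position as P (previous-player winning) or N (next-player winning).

N-position

In binary:
  110  (6)
  011  (3)
  ---
  101  (5)
The nim-sum is 5 ≠ 0, so this is an N-position: the player to move can win.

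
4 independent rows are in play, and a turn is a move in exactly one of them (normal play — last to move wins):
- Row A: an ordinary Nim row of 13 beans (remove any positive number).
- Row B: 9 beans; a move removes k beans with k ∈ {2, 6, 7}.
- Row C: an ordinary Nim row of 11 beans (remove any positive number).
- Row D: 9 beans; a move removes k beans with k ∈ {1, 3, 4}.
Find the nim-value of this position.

6

Row A is a plain Nim row of size 13, so its Grundy value is 13.
Build the Grundy sequence for row B with g(k) = mex{g(k−s) : s ∈ {2, 6, 7}, s ≤ k}:
k:     0  1  2  3  4  5  6  7  8  9
g(k):  0  0  1  1  0  0  1  1  2  0
So g(9) = 0.
Row C is a plain Nim row of size 11, so its Grundy value is 11.
Build the Grundy sequence for row D with g(k) = mex{g(k−s) : s ∈ {1, 3, 4}, s ≤ k}:
k:     0  1  2  3  4  5  6  7  8  9
g(k):  0  1  0  1  2  3  2  0  1  0
So g(9) = 0.
By the Sprague-Grundy theorem, the Grundy value of a sum of independent games is the XOR of the component values.
Combined value = 13 ⊕ 0 ⊕ 11 ⊕ 0 = 6.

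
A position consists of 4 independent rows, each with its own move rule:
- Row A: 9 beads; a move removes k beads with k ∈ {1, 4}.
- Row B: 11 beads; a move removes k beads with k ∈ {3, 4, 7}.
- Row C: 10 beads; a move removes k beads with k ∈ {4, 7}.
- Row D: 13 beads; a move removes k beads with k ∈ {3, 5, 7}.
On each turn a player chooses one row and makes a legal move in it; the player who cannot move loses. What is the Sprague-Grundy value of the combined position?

1

Grundy values for row A (subtraction set {1, 4}):
k:     0  1  2  3  4  5  6  7  8  9
g(k):  0  1  0  1  2  0  1  0  1  2
So g(9) = 2.
Grundy values for row B (subtraction set {3, 4, 7}):
g(0) = mex{} = 0
g(1) = mex{} = 0
g(2) = mex{} = 0
g(3) = mex{0} = 1
g(4) = mex{0} = 1
g(5) = mex{0} = 1
g(6) = mex{0,1} = 2
g(7) = mex{0,1} = 2
g(8) = mex{0,1} = 2
g(9) = mex{0,1,2} = 3
g(10) = mex{1,2} = 0
g(11) = mex{1,2} = 0
So g(11) = 0.
For row C, compute g(0), g(1), … with moves {4, 7}:
g(0) = mex{} = 0
g(1) = mex{} = 0
g(2) = mex{} = 0
g(3) = mex{} = 0
g(4) = mex{0} = 1
g(5) = mex{0} = 1
g(6) = mex{0} = 1
g(7) = mex{0} = 1
g(8) = mex{0,1} = 2
g(9) = mex{0,1} = 2
g(10) = mex{0,1} = 2
So g(10) = 2.
Build the Grundy sequence for row D with g(k) = mex{g(k−s) : s ∈ {3, 5, 7}, s ≤ k}:
k:     0  1  2  3  4  5  6  7  8  9 10 11 12 13
g(k):  0  0  0  1  1  1  2  2  2  3  0  0  0  1
So g(13) = 1.
The value of a disjunctive sum is the nim-sum of the parts.
Combined value = 2 XOR 0 XOR 2 XOR 1 = 1.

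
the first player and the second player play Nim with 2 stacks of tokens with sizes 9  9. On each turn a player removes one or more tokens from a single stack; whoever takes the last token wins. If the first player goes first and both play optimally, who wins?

Nim-sum: 9 XOR 9 = 0.
The nim-sum is 0, so this is a P-position: the player to move is in a losing position under optimal play; the first player is about to move from it and so loses — the second player wins.

the second player wins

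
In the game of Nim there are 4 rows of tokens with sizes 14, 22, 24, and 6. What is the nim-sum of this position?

6

Write each in binary and XOR column by column:
  01110  (14)
  10110  (22)
  11000  (24)
  00110  (6)
  -----
  00110  (6)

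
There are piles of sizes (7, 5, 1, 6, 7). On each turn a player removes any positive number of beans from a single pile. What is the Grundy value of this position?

2

Compute the nim-sum pairwise:
7 ^ 5 = 2
2 ^ 1 = 3
3 ^ 6 = 5
5 ^ 7 = 2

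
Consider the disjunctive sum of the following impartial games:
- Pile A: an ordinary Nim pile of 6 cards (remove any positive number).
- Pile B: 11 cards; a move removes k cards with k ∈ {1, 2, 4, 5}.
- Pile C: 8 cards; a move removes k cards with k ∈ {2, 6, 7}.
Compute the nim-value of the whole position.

Pile A is a plain Nim pile of size 6, so its Grundy value is 6.
For pile B, compute g(0), g(1), … with moves {1, 2, 4, 5}:
g(0) = mex{} = 0
g(1) = mex{0} = 1
g(2) = mex{0,1} = 2
g(3) = mex{1,2} = 0
g(4) = mex{0,2} = 1
g(5) = mex{0,1} = 2
g(6) = mex{1,2} = 0
g(7) = mex{0,2} = 1
g(8) = mex{0,1} = 2
g(9) = mex{1,2} = 0
g(10) = mex{0,2} = 1
g(11) = mex{0,1} = 2
So g(11) = 2.
Build the Grundy sequence for pile C with g(k) = mex{g(k−s) : s ∈ {2, 6, 7}, s ≤ k}:
k:     0  1  2  3  4  5  6  7  8
g(k):  0  0  1  1  0  0  1  1  2
So g(8) = 2.
By the Sprague-Grundy theorem, the Grundy value of a sum of independent games is the XOR of the component values.
Combined value = 6 XOR 2 XOR 2 = 6.

6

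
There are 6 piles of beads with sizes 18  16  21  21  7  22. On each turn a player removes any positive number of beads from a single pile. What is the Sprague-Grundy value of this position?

Compute the nim-sum pairwise:
18 ⊕ 16 = 2
2 ⊕ 21 = 23
23 ⊕ 21 = 2
2 ⊕ 7 = 5
5 ⊕ 22 = 19

19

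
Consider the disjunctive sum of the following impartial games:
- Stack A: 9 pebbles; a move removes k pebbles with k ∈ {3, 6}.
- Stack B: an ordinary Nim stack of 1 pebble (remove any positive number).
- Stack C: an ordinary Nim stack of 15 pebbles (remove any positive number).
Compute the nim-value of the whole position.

Build the Grundy sequence for stack A with g(k) = mex{g(k−s) : s ∈ {3, 6}, s ≤ k}:
k:     0  1  2  3  4  5  6  7  8  9
g(k):  0  0  0  1  1  1  2  2  2  0
So g(9) = 0.
Stack B is a plain Nim stack of size 1, so its Grundy value is 1.
Stack C is a plain Nim stack of size 15, so its Grundy value is 15.
By the Sprague-Grundy theorem, the Grundy value of a sum of independent games is the XOR of the component values.
Combined value = 0 ⊕ 1 ⊕ 15 = 14.

14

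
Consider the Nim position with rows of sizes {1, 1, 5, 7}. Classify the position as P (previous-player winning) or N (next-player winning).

N-position

Nim-sum: 1 ⊕ 1 ⊕ 5 ⊕ 7 = 2.
The nim-sum is 2 ≠ 0, so this is an N-position: the player to move can win.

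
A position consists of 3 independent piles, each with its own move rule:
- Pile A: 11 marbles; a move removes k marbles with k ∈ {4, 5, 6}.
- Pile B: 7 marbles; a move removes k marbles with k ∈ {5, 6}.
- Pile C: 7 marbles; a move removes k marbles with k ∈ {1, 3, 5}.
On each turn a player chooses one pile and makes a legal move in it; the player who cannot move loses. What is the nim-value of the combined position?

Grundy values for pile A (subtraction set {4, 5, 6}):
k:     0  1  2  3  4  5  6  7  8  9 10 11
g(k):  0  0  0  0  1  1  1  1  2  2  0  0
So g(11) = 0.
Build the Grundy sequence for pile B with g(k) = mex{g(k−s) : s ∈ {5, 6}, s ≤ k}:
g(0) = mex{} = 0
g(1) = mex{} = 0
g(2) = mex{} = 0
g(3) = mex{} = 0
g(4) = mex{} = 0
g(5) = mex{0} = 1
g(6) = mex{0} = 1
g(7) = mex{0} = 1
So g(7) = 1.
Grundy values for pile C (subtraction set {1, 3, 5}):
k:     0  1  2  3  4  5  6  7
g(k):  0  1  0  1  0  1  0  1
So g(7) = 1.
By the Sprague-Grundy theorem, the Grundy value of a sum of independent games is the XOR of the component values.
Combined value = 0 ⊕ 1 ⊕ 1 = 0.

0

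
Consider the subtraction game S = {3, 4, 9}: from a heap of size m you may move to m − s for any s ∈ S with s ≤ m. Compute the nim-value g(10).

1

Compute g(0), g(1), … for moves {3, 4, 9}:
k:     0  1  2  3  4  5  6  7  8  9 10
g(k):  0  0  0  1  1  1  2  0  0  3  1
So g(10) = 1.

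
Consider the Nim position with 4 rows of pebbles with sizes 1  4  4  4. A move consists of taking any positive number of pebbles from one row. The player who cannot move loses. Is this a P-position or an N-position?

In binary:
  001  (1)
  100  (4)
  100  (4)
  100  (4)
  ---
  101  (5)
The nim-sum is 5 ≠ 0, so this is an N-position: the player to move can win.

N-position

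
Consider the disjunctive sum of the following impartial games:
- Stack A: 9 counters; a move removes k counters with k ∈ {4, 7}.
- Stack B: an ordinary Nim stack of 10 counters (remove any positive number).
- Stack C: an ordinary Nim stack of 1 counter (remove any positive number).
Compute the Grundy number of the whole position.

9

For stack A, compute g(0), g(1), … with moves {4, 7}:
g(0) = mex{} = 0
g(1) = mex{} = 0
g(2) = mex{} = 0
g(3) = mex{} = 0
g(4) = mex{0} = 1
g(5) = mex{0} = 1
g(6) = mex{0} = 1
g(7) = mex{0} = 1
g(8) = mex{0,1} = 2
g(9) = mex{0,1} = 2
So g(9) = 2.
Stack B is a plain Nim stack of size 10, so its Grundy value is 10.
Stack C is a plain Nim stack of size 1, so its Grundy value is 1.
The value of a disjunctive sum is the nim-sum of the parts.
Combined value = 2 XOR 10 XOR 1 = 9.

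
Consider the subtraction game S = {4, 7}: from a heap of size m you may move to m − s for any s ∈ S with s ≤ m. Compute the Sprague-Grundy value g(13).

Compute g(0), g(1), … for moves {4, 7}:
g(0) = mex{} = 0
g(1) = mex{} = 0
g(2) = mex{} = 0
g(3) = mex{} = 0
g(4) = mex{0} = 1
g(5) = mex{0} = 1
g(6) = mex{0} = 1
g(7) = mex{0} = 1
g(8) = mex{0,1} = 2
g(9) = mex{0,1} = 2
g(10) = mex{0,1} = 2
g(11) = mex{1} = 0
g(12) = mex{1,2} = 0
g(13) = mex{1,2} = 0
So g(13) = 0.

0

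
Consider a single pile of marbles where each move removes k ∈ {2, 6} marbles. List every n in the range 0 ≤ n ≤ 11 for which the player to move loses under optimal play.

0, 1, 4, 5, 8, 9

Grundy values for subtraction set {2, 6}:
k:     0  1  2  3  4  5  6  7  8  9 10 11
g(k):  0  0  1  1  0  0  1  1  0  0  1  1
The P-positions (g = 0) in 0..11 are 0, 1, 4, 5, 8, 9.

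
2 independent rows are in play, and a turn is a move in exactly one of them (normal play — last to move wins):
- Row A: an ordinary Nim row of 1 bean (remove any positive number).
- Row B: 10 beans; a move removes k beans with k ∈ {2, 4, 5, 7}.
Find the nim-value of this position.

Row A is a plain Nim row of size 1, so its Grundy value is 1.
Grundy values for row B (subtraction set {2, 4, 5, 7}):
g(0) = mex{} = 0
g(1) = mex{} = 0
g(2) = mex{0} = 1
g(3) = mex{0} = 1
g(4) = mex{0,1} = 2
g(5) = mex{0,1} = 2
g(6) = mex{0,1,2} = 3
g(7) = mex{0,1,2} = 3
g(8) = mex{0,1,2,3} = 4
g(9) = mex{1,2,3} = 0
g(10) = mex{1,2,3,4} = 0
So g(10) = 0.
The value of a disjunctive sum is the nim-sum of the parts.
Combined value = 1 ⊕ 0 = 1.

1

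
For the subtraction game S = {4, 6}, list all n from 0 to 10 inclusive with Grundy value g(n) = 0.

Build the Grundy sequence with g(k) = mex{g(k−s) : s ∈ {4, 6}, s ≤ k}:
k:     0  1  2  3  4  5  6  7  8  9 10
g(k):  0  0  0  0  1  1  1  1  2  2  0
The P-positions (g = 0) in 0..10 are 0, 1, 2, 3, 10.

0, 1, 2, 3, 10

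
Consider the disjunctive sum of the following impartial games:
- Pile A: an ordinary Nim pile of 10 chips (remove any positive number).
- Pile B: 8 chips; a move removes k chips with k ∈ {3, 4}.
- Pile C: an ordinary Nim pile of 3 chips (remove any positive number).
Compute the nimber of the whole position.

9

Pile A is a plain Nim pile of size 10, so its Grundy value is 10.
Build the Grundy sequence for pile B with g(k) = mex{g(k−s) : s ∈ {3, 4}, s ≤ k}:
k:     0  1  2  3  4  5  6  7  8
g(k):  0  0  0  1  1  1  2  0  0
So g(8) = 0.
Pile C is a plain Nim pile of size 3, so its Grundy value is 3.
By the Sprague-Grundy theorem, the Grundy value of a sum of independent games is the XOR of the component values.
Combined value = 10 XOR 0 XOR 3 = 9.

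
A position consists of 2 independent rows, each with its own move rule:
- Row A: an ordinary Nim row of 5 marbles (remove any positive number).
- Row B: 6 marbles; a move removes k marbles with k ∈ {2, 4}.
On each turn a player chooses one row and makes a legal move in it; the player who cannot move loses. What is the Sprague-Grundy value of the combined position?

5

Row A is a plain Nim row of size 5, so its Grundy value is 5.
Build the Grundy sequence for row B with g(k) = mex{g(k−s) : s ∈ {2, 4}, s ≤ k}:
k:     0  1  2  3  4  5  6
g(k):  0  0  1  1  2  2  0
So g(6) = 0.
The value of a disjunctive sum is the nim-sum of the parts.
Combined value = 5 XOR 0 = 5.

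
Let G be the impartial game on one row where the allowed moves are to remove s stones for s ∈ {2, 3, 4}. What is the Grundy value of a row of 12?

Compute g(0), g(1), … for moves {2, 3, 4}:
g(0) = mex{} = 0
g(1) = mex{} = 0
g(2) = mex{0} = 1
g(3) = mex{0} = 1
g(4) = mex{0,1} = 2
g(5) = mex{0,1} = 2
g(6) = mex{1,2} = 0
g(7) = mex{1,2} = 0
g(8) = mex{0,2} = 1
g(9) = mex{0,2} = 1
g(10) = mex{0,1} = 2
g(11) = mex{0,1} = 2
g(12) = mex{1,2} = 0
So g(12) = 0.

0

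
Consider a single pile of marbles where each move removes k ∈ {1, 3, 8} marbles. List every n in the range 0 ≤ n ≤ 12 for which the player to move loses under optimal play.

0, 2, 4, 6, 11

Compute g(0), g(1), … for moves {1, 3, 8}:
g(0) = mex{} = 0
g(1) = mex{0} = 1
g(2) = mex{1} = 0
g(3) = mex{0} = 1
g(4) = mex{1} = 0
g(5) = mex{0} = 1
g(6) = mex{1} = 0
g(7) = mex{0} = 1
g(8) = mex{0,1} = 2
g(9) = mex{0,1,2} = 3
g(10) = mex{0,1,3} = 2
g(11) = mex{1,2} = 0
g(12) = mex{0,3} = 1
The P-positions (g = 0) in 0..12 are 0, 2, 4, 6, 11.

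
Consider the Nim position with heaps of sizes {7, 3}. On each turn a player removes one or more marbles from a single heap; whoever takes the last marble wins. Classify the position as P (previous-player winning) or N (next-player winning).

In binary:
  111  (7)
  011  (3)
  ---
  100  (4)
The nim-sum is 4 ≠ 0, so this is an N-position: the player to move can win.

N-position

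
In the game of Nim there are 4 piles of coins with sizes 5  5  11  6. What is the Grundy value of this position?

13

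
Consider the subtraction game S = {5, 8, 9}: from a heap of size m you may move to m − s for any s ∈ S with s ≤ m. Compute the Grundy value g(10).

Build the Grundy sequence with g(k) = mex{g(k−s) : s ∈ {5, 8, 9}, s ≤ k}:
k:     0  1  2  3  4  5  6  7  8  9 10
g(k):  0  0  0  0  0  1  1  1  1  1  2
So g(10) = 2.

2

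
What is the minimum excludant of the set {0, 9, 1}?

2

The values 0, 1 are all present; 2 is the first non-negative integer missing from the set.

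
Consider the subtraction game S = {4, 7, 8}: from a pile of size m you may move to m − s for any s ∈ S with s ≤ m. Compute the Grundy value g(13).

0

Grundy values for subtraction set {4, 7, 8}:
g(0) = mex{} = 0
g(1) = mex{} = 0
g(2) = mex{} = 0
g(3) = mex{} = 0
g(4) = mex{0} = 1
g(5) = mex{0} = 1
g(6) = mex{0} = 1
g(7) = mex{0} = 1
g(8) = mex{0,1} = 2
g(9) = mex{0,1} = 2
g(10) = mex{0,1} = 2
g(11) = mex{0,1} = 2
g(12) = mex{1,2} = 0
g(13) = mex{1,2} = 0
So g(13) = 0.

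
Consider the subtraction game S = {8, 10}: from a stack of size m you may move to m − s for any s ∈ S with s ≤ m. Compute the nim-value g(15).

1

Grundy values for subtraction set {8, 10}:
k:     0  1  2  3  4  5  6  7  8  9 10 11 12 13 14 15
g(k):  0  0  0  0  0  0  0  0  1  1  1  1  1  1  1  1
So g(15) = 1.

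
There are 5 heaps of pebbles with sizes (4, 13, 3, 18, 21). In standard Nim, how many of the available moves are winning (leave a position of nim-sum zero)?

In binary:
  00100  (4)
  01101  (13)
  00011  (3)
  10010  (18)
  10101  (21)
  -----
  01101  (13)
The overall nim-sum is X = 13. A heap of size p has a winning move iff p XOR X < p (reduce it to p XOR X).
  4: 4 XOR 13 = 9 ≥ 4 — no move.
  13: 13 XOR 13 = 0 < 13 — winning move (to 0).
  3: 3 XOR 13 = 14 ≥ 3 — no move.
  18: 18 XOR 13 = 31 ≥ 18 — no move.
  21: 21 XOR 13 = 24 ≥ 21 — no move.
That gives 1 winning move.

1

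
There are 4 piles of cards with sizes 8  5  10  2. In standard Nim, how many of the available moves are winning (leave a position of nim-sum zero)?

1

Nim-sum: 8 ⊕ 5 ⊕ 10 ⊕ 2 = 5.
The overall nim-sum is X = 5. A pile of size p has a winning move iff p XOR X < p (reduce it to p XOR X).
  8: 8 XOR 5 = 13 ≥ 8 — no move.
  5: 5 XOR 5 = 0 < 5 — winning move (to 0).
  10: 10 XOR 5 = 15 ≥ 10 — no move.
  2: 2 XOR 5 = 7 ≥ 2 — no move.
That gives 1 winning move.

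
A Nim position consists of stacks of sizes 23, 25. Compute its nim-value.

Compute the nim-sum pairwise:
23 ⊕ 25 = 14

14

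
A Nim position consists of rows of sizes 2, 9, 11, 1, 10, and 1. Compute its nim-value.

10

Nim-sum: 2 ⊕ 9 ⊕ 11 ⊕ 1 ⊕ 10 ⊕ 1 = 10.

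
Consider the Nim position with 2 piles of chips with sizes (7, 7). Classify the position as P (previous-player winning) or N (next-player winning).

Bitwise XOR of the heap sizes:
  111  (7)
  111  (7)
  ---
  000  (0)
The nim-sum is 0, so this is a P-position: the player to move is in a losing position under optimal play.

P-position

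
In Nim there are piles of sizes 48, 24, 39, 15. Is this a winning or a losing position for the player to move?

Losing position

In binary:
  110000  (48)
  011000  (24)
  100111  (39)
  001111  (15)
  ------
  000000  (0)
The nim-sum is 0, so this is a P-position: the player to move is in a losing position under optimal play.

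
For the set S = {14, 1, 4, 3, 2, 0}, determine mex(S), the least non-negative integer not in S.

5

The values 0, 1, 2, 3, 4 are all present; 5 is the first non-negative integer missing from the set.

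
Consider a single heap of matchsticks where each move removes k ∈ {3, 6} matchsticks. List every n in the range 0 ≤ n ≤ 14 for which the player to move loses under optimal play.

0, 1, 2, 9, 10, 11

Build the Grundy sequence with g(k) = mex{g(k−s) : s ∈ {3, 6}, s ≤ k}:
k:     0  1  2  3  4  5  6  7  8  9 10 11 12 13 14
g(k):  0  0  0  1  1  1  2  2  2  0  0  0  1  1  1
The P-positions (g = 0) in 0..14 are 0, 1, 2, 9, 10, 11.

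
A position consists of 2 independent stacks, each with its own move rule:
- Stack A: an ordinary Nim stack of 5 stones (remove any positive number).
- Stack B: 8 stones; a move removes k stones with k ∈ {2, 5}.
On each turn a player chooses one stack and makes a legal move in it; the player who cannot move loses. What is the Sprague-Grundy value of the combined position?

Stack A is a plain Nim stack of size 5, so its Grundy value is 5.
For stack B, compute g(0), g(1), … with moves {2, 5}:
g(0) = mex{} = 0
g(1) = mex{} = 0
g(2) = mex{0} = 1
g(3) = mex{0} = 1
g(4) = mex{1} = 0
g(5) = mex{0,1} = 2
g(6) = mex{0} = 1
g(7) = mex{1,2} = 0
g(8) = mex{1} = 0
So g(8) = 0.
The value of a disjunctive sum is the nim-sum of the parts.
Combined value = 5 XOR 0 = 5.

5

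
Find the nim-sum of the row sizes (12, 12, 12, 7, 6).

Nim-sum: 12 XOR 12 XOR 12 XOR 7 XOR 6 = 13.

13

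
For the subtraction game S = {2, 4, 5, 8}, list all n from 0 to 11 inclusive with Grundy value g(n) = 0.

0, 1, 7, 10

Compute g(0), g(1), … for moves {2, 4, 5, 8}:
g(0) = mex{} = 0
g(1) = mex{} = 0
g(2) = mex{0} = 1
g(3) = mex{0} = 1
g(4) = mex{0,1} = 2
g(5) = mex{0,1} = 2
g(6) = mex{0,1,2} = 3
g(7) = mex{1,2} = 0
g(8) = mex{0,1,2,3} = 4
g(9) = mex{0,2} = 1
g(10) = mex{1,2,3,4} = 0
g(11) = mex{0,1,3} = 2
The P-positions (g = 0) in 0..11 are 0, 1, 7, 10.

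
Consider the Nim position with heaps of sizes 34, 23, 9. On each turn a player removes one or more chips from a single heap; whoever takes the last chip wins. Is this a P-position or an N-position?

Compute the nim-sum pairwise:
34 ⊕ 23 = 53
53 ⊕ 9 = 60
The nim-sum is 60 ≠ 0, so this is an N-position: the player to move can win.

N-position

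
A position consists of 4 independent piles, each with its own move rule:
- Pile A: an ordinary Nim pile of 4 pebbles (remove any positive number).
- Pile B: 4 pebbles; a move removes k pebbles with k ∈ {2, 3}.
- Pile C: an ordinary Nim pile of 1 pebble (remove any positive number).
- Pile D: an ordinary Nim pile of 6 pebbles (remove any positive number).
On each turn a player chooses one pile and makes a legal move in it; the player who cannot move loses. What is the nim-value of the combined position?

1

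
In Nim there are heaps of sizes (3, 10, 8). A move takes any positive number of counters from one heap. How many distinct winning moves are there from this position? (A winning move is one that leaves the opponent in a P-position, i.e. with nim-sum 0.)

Compute the nim-sum pairwise:
3 XOR 10 = 9
9 XOR 8 = 1
The overall nim-sum is X = 1. A heap of size p has a winning move iff p XOR X < p (reduce it to p XOR X).
  3: 3 XOR 1 = 2 < 3 — winning move (to 2).
  10: 10 XOR 1 = 11 ≥ 10 — no move.
  8: 8 XOR 1 = 9 ≥ 8 — no move.
That gives 1 winning move.

1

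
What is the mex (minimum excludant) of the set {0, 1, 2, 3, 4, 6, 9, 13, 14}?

5

The values 0, 1, 2, 3, 4 are all present; 5 is the first non-negative integer missing from the set.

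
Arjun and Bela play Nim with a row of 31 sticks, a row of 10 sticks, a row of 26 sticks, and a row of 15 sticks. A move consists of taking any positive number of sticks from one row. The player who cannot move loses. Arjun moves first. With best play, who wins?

Bela wins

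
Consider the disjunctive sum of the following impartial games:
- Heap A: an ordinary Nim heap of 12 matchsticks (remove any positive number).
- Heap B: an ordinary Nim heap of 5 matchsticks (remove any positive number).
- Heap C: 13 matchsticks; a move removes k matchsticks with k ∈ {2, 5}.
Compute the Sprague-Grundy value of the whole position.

Heap A is a plain Nim heap of size 12, so its Grundy value is 12.
Heap B is a plain Nim heap of size 5, so its Grundy value is 5.
For heap C, compute g(0), g(1), … with moves {2, 5}:
g(0) = mex{} = 0
g(1) = mex{} = 0
g(2) = mex{0} = 1
g(3) = mex{0} = 1
g(4) = mex{1} = 0
g(5) = mex{0,1} = 2
g(6) = mex{0} = 1
g(7) = mex{1,2} = 0
g(8) = mex{1} = 0
g(9) = mex{0} = 1
g(10) = mex{0,2} = 1
g(11) = mex{1} = 0
g(12) = mex{0,1} = 2
g(13) = mex{0} = 1
So g(13) = 1.
By the Sprague-Grundy theorem, the Grundy value of a sum of independent games is the XOR of the component values.
Combined value = 12 XOR 5 XOR 1 = 8.

8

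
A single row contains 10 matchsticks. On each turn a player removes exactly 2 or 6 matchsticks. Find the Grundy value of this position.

Grundy values for subtraction set {2, 6}:
g(0) = mex{} = 0
g(1) = mex{} = 0
g(2) = mex{0} = 1
g(3) = mex{0} = 1
g(4) = mex{1} = 0
g(5) = mex{1} = 0
g(6) = mex{0} = 1
g(7) = mex{0} = 1
g(8) = mex{1} = 0
g(9) = mex{1} = 0
g(10) = mex{0} = 1
So g(10) = 1.

1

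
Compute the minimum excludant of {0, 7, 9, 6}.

1

0 is in the set but 1 is not, so the mex is 1.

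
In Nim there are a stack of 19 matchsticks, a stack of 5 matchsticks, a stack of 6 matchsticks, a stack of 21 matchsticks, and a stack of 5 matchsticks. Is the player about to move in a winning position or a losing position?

Losing position

Bitwise XOR of the heap sizes:
  10011  (19)
  00101  (5)
  00110  (6)
  10101  (21)
  00101  (5)
  -----
  00000  (0)
The nim-sum is 0, so this is a P-position: the player to move is in a losing position under optimal play.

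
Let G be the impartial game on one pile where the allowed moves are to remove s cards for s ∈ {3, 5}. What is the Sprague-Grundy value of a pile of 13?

1

Grundy values for subtraction set {3, 5}:
k:     0  1  2  3  4  5  6  7  8  9 10 11 12 13
g(k):  0  0  0  1  1  1  2  2  0  0  0  1  1  1
So g(13) = 1.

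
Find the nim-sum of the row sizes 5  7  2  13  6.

11

Compute the nim-sum pairwise:
5 XOR 7 = 2
2 XOR 2 = 0
0 XOR 13 = 13
13 XOR 6 = 11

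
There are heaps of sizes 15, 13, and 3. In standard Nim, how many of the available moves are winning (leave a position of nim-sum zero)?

Write each in binary and XOR column by column:
  1111  (15)
  1101  (13)
  0011  (3)
  ----
  0001  (1)
The overall nim-sum is X = 1. A heap of size p has a winning move iff p XOR X < p (reduce it to p XOR X).
  15: 15 XOR 1 = 14 < 15 — winning move (to 14).
  13: 13 XOR 1 = 12 < 13 — winning move (to 12).
  3: 3 XOR 1 = 2 < 3 — winning move (to 2).
That gives 3 winning moves.

3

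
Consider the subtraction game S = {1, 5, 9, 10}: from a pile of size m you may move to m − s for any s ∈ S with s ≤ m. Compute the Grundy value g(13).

3

Compute g(0), g(1), … for moves {1, 5, 9, 10}:
g(0) = mex{} = 0
g(1) = mex{0} = 1
g(2) = mex{1} = 0
g(3) = mex{0} = 1
g(4) = mex{1} = 0
g(5) = mex{0} = 1
g(6) = mex{1} = 0
g(7) = mex{0} = 1
g(8) = mex{1} = 0
g(9) = mex{0} = 1
g(10) = mex{0,1} = 2
g(11) = mex{0,1,2} = 3
g(12) = mex{0,1,3} = 2
g(13) = mex{0,1,2} = 3
So g(13) = 3.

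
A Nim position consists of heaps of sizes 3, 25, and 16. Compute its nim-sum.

Compute the nim-sum pairwise:
3 ⊕ 25 = 26
26 ⊕ 16 = 10

10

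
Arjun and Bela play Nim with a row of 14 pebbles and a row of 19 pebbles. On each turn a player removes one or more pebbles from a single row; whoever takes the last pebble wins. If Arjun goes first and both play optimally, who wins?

Arjun wins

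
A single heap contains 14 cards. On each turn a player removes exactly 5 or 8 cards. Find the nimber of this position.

0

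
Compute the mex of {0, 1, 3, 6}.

2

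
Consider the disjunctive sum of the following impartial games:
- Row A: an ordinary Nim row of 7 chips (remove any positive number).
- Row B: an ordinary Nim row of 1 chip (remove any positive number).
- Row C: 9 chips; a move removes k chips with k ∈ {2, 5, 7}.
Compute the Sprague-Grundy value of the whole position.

Row A is a plain Nim row of size 7, so its Grundy value is 7.
Row B is a plain Nim row of size 1, so its Grundy value is 1.
For row C, compute g(0), g(1), … with moves {2, 5, 7}:
k:     0  1  2  3  4  5  6  7  8  9
g(k):  0  0  1  1  0  2  1  3  2  2
So g(9) = 2.
By the Sprague-Grundy theorem, the Grundy value of a sum of independent games is the XOR of the component values.
Combined value = 7 ⊕ 1 ⊕ 2 = 4.

4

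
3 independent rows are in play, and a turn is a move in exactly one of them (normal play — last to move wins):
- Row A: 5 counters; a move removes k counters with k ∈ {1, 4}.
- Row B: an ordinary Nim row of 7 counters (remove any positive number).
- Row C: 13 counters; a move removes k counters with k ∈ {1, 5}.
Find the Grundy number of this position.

6

Build the Grundy sequence for row A with g(k) = mex{g(k−s) : s ∈ {1, 4}, s ≤ k}:
g(0) = mex{} = 0
g(1) = mex{0} = 1
g(2) = mex{1} = 0
g(3) = mex{0} = 1
g(4) = mex{0,1} = 2
g(5) = mex{1,2} = 0
So g(5) = 0.
Row B is a plain Nim row of size 7, so its Grundy value is 7.
For row C, compute g(0), g(1), … with moves {1, 5}:
k:     0  1  2  3  4  5  6  7  8  9 10 11 12 13
g(k):  0  1  0  1  0  1  0  1  0  1  0  1  0  1
So g(13) = 1.
The value of a disjunctive sum is the nim-sum of the parts.
Combined value = 0 XOR 7 XOR 1 = 6.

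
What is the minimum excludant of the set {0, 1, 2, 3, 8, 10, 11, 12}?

The values 0, 1, 2, 3 are all present; 4 is the first non-negative integer missing from the set.

4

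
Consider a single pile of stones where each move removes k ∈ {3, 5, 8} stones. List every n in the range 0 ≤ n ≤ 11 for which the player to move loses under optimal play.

0, 1, 2, 11

Build the Grundy sequence with g(k) = mex{g(k−s) : s ∈ {3, 5, 8}, s ≤ k}:
g(0) = mex{} = 0
g(1) = mex{} = 0
g(2) = mex{} = 0
g(3) = mex{0} = 1
g(4) = mex{0} = 1
g(5) = mex{0} = 1
g(6) = mex{0,1} = 2
g(7) = mex{0,1} = 2
g(8) = mex{0,1} = 2
g(9) = mex{0,1,2} = 3
g(10) = mex{0,1,2} = 3
g(11) = mex{1,2} = 0
The P-positions (g = 0) in 0..11 are 0, 1, 2, 11.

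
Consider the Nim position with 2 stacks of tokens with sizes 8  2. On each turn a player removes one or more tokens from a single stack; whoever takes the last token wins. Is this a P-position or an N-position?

N-position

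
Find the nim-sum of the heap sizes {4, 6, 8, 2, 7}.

Compute the nim-sum pairwise:
4 ⊕ 6 = 2
2 ⊕ 8 = 10
10 ⊕ 2 = 8
8 ⊕ 7 = 15

15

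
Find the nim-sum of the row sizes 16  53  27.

Write each in binary and XOR column by column:
  010000  (16)
  110101  (53)
  011011  (27)
  ------
  111110  (62)

62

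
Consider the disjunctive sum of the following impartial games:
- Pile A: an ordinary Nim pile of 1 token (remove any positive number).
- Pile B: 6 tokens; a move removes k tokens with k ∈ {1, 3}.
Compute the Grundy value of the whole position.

Pile A is a plain Nim pile of size 1, so its Grundy value is 1.
Grundy values for pile B (subtraction set {1, 3}):
k:     0  1  2  3  4  5  6
g(k):  0  1  0  1  0  1  0
So g(6) = 0.
By the Sprague-Grundy theorem, the Grundy value of a sum of independent games is the XOR of the component values.
Combined value = 1 ⊕ 0 = 1.

1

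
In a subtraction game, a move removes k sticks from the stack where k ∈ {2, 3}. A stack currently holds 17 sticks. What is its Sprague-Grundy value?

Build the Grundy sequence with g(k) = mex{g(k−s) : s ∈ {2, 3}, s ≤ k}:
k:     0  1  2  3  4  5  6  7  8  9 10 11 12 13 14 15 16 17
g(k):  0  0  1  1  2  0  0  1  1  2  0  0  1  1  2  0  0  1
So g(17) = 1.

1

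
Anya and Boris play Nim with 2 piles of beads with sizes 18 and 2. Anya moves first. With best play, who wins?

Anya wins

Write each in binary and XOR column by column:
  10010  (18)
  00010  (2)
  -----
  10000  (16)
The nim-sum is 16 ≠ 0, so this is an N-position: the player to move can win; Anya has a winning move.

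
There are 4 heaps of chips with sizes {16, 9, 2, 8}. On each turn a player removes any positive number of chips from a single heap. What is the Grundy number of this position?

19

Write each in binary and XOR column by column:
  10000  (16)
  01001  (9)
  00010  (2)
  01000  (8)
  -----
  10011  (19)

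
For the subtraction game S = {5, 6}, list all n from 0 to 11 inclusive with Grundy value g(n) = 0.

0, 1, 2, 3, 4, 11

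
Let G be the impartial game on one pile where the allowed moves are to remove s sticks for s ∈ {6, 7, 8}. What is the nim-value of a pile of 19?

Build the Grundy sequence with g(k) = mex{g(k−s) : s ∈ {6, 7, 8}, s ≤ k}:
k:     0  1  2  3  4  5  6  7  8  9 10 11 12 13 14 15 16 17 18 19
g(k):  0  0  0  0  0  0  1  1  1  1  1  1  2  2  0  0  0  0  0  0
So g(19) = 0.

0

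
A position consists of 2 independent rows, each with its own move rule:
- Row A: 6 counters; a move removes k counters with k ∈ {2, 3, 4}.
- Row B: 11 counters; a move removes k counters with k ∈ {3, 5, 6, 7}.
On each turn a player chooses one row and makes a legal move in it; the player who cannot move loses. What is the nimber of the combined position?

Grundy values for row A (subtraction set {2, 3, 4}):
k:     0  1  2  3  4  5  6
g(k):  0  0  1  1  2  2  0
So g(6) = 0.
For row B, compute g(0), g(1), … with moves {3, 5, 6, 7}:
k:     0  1  2  3  4  5  6  7  8  9 10 11
g(k):  0  0  0  1  1  1  2  2  2  3  0  0
So g(11) = 0.
By the Sprague-Grundy theorem, the Grundy value of a sum of independent games is the XOR of the component values.
Combined value = 0 ⊕ 0 = 0.

0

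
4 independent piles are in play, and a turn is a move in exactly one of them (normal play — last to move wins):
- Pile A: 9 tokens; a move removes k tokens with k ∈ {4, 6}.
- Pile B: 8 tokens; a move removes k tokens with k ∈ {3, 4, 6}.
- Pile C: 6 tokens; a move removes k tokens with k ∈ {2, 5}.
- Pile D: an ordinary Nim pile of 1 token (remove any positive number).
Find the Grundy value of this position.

0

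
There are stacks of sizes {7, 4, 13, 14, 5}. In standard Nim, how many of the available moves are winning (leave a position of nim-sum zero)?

5

In binary:
  0111  (7)
  0100  (4)
  1101  (13)
  1110  (14)
  0101  (5)
  ----
  0101  (5)
The overall nim-sum is X = 5. A stack of size p has a winning move iff p XOR X < p (reduce it to p XOR X).
  7: 7 XOR 5 = 2 < 7 — winning move (to 2).
  4: 4 XOR 5 = 1 < 4 — winning move (to 1).
  13: 13 XOR 5 = 8 < 13 — winning move (to 8).
  14: 14 XOR 5 = 11 < 14 — winning move (to 11).
  5: 5 XOR 5 = 0 < 5 — winning move (to 0).
That gives 5 winning moves.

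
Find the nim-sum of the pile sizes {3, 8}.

Compute the nim-sum pairwise:
3 ⊕ 8 = 11

11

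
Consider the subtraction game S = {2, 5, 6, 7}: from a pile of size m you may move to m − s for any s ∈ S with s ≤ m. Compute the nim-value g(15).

1

Build the Grundy sequence with g(k) = mex{g(k−s) : s ∈ {2, 5, 6, 7}, s ≤ k}:
k:     0  1  2  3  4  5  6  7  8  9 10 11 12 13 14 15
g(k):  0  0  1  1  0  2  1  3  2  2  3  3  0  0  1  1
So g(15) = 1.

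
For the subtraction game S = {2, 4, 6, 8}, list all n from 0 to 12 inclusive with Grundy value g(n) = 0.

0, 1, 10, 11

Build the Grundy sequence with g(k) = mex{g(k−s) : s ∈ {2, 4, 6, 8}, s ≤ k}:
g(0) = mex{} = 0
g(1) = mex{} = 0
g(2) = mex{0} = 1
g(3) = mex{0} = 1
g(4) = mex{0,1} = 2
g(5) = mex{0,1} = 2
g(6) = mex{0,1,2} = 3
g(7) = mex{0,1,2} = 3
g(8) = mex{0,1,2,3} = 4
g(9) = mex{0,1,2,3} = 4
g(10) = mex{1,2,3,4} = 0
g(11) = mex{1,2,3,4} = 0
g(12) = mex{0,2,3,4} = 1
The P-positions (g = 0) in 0..12 are 0, 1, 10, 11.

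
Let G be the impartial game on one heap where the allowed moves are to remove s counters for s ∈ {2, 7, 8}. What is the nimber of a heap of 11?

Compute g(0), g(1), … for moves {2, 7, 8}:
g(0) = mex{} = 0
g(1) = mex{} = 0
g(2) = mex{0} = 1
g(3) = mex{0} = 1
g(4) = mex{1} = 0
g(5) = mex{1} = 0
g(6) = mex{0} = 1
g(7) = mex{0} = 1
g(8) = mex{0,1} = 2
g(9) = mex{0,1} = 2
g(10) = mex{1,2} = 0
g(11) = mex{0,1,2} = 3
So g(11) = 3.

3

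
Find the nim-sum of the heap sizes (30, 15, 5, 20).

0

Compute the nim-sum pairwise:
30 ⊕ 15 = 17
17 ⊕ 5 = 20
20 ⊕ 20 = 0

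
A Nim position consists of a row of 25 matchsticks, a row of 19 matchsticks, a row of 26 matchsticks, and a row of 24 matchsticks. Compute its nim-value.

8

Bitwise XOR of the heap sizes:
  11001  (25)
  10011  (19)
  11010  (26)
  11000  (24)
  -----
  01000  (8)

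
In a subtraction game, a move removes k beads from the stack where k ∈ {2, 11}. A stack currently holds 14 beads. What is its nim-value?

Compute g(0), g(1), … for moves {2, 11}:
k:     0  1  2  3  4  5  6  7  8  9 10 11 12 13 14
g(k):  0  0  1  1  0  0  1  1  0  0  1  1  2  0  0
So g(14) = 0.

0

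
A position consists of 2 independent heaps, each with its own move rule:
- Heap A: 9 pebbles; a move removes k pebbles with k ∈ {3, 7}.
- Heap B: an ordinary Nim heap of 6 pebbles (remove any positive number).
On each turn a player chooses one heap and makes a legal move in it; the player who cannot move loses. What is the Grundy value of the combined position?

7

For heap A, compute g(0), g(1), … with moves {3, 7}:
g(0) = mex{} = 0
g(1) = mex{} = 0
g(2) = mex{} = 0
g(3) = mex{0} = 1
g(4) = mex{0} = 1
g(5) = mex{0} = 1
g(6) = mex{1} = 0
g(7) = mex{0,1} = 2
g(8) = mex{0,1} = 2
g(9) = mex{0} = 1
So g(9) = 1.
Heap B is a plain Nim heap of size 6, so its Grundy value is 6.
The value of a disjunctive sum is the nim-sum of the parts.
Combined value = 1 XOR 6 = 7.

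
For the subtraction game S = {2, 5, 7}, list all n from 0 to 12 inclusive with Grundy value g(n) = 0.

0, 1, 4, 10

Build the Grundy sequence with g(k) = mex{g(k−s) : s ∈ {2, 5, 7}, s ≤ k}:
k:     0  1  2  3  4  5  6  7  8  9 10 11 12
g(k):  0  0  1  1  0  2  1  3  2  2  0  3  1
The P-positions (g = 0) in 0..12 are 0, 1, 4, 10.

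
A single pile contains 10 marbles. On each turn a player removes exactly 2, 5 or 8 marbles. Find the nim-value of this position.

Grundy values for subtraction set {2, 5, 8}:
g(0) = mex{} = 0
g(1) = mex{} = 0
g(2) = mex{0} = 1
g(3) = mex{0} = 1
g(4) = mex{1} = 0
g(5) = mex{0,1} = 2
g(6) = mex{0} = 1
g(7) = mex{1,2} = 0
g(8) = mex{0,1} = 2
g(9) = mex{0} = 1
g(10) = mex{1,2} = 0
So g(10) = 0.

0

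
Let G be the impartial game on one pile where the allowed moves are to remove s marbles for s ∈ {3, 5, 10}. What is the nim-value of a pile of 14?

Grundy values for subtraction set {3, 5, 10}:
k:     0  1  2  3  4  5  6  7  8  9 10 11 12 13 14
g(k):  0  0  0  1  1  1  2  2  0  0  3  1  1  2  2
So g(14) = 2.

2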